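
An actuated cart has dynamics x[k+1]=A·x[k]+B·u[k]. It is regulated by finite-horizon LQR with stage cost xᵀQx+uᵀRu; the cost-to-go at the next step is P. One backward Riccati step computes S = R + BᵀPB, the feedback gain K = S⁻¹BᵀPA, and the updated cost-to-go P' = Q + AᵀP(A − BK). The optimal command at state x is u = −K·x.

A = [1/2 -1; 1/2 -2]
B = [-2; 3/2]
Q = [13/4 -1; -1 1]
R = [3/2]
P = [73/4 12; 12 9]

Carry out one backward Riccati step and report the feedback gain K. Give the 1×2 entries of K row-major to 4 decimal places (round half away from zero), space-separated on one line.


-0.6374 1.7363

BᵀP = [-18.5000 -10.5000]
S = R + BᵀPB = [3/2] + [21.2500] = [22.7500]
BᵀPA = [-14.5000 39.5000]
K = S⁻¹·BᵀPA = [-0.6374 1.7363]
A−BK = [-0.7747 2.4725; 1.4560 -4.6044]
AᵀP(A−BK) = [3.5707 -10.9492; -10.9492 33.6676]
P' = Q + AᵀP(A−BK) = [6.8207 -11.9492; -11.9492 34.6676]
tr(P') = 41.4883


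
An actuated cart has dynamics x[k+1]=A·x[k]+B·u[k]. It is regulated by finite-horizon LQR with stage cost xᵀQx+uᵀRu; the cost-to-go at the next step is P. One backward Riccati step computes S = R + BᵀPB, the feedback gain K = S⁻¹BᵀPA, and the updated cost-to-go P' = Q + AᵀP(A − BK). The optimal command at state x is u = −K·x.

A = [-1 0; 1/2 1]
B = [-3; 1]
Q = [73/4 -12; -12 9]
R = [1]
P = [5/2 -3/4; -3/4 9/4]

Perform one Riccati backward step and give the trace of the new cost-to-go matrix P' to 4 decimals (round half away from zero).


BᵀP = [-8.2500 4.5000]
S = R + BᵀPB = [1] + [29.2500] = [30.2500]
BᵀPA = [10.5000 4.5000]
K = S⁻¹·BᵀPA = [0.3471 0.1488]
A−BK = [0.0413 0.4463; 0.1529 0.8512]
AᵀP(A−BK) = [0.1679 0.3130; 0.3130 1.5806]
P' = Q + AᵀP(A−BK) = [18.4179 -11.6870; -11.6870 10.5806]
tr(P') = 28.9985

28.9985


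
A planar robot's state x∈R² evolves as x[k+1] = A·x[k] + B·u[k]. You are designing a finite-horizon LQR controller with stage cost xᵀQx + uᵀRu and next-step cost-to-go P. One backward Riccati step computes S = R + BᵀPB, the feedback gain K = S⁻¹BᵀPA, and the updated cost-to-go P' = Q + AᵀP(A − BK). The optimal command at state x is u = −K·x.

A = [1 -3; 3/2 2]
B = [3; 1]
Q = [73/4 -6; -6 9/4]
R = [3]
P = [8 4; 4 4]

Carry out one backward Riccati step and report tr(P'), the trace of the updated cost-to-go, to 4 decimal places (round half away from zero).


36.9951

BᵀP = [28.0000 16.0000]
S = R + BᵀPB = [3] + [100.0000] = [103.0000]
BᵀPA = [52.0000 -52.0000]
K = S⁻¹·BᵀPA = [0.5049 -0.5049]
A−BK = [-0.5146 -1.4854; 0.9951 2.5049]
AᵀP(A−BK) = [2.7476 4.2524; 4.2524 13.7476]
P' = Q + AᵀP(A−BK) = [20.9976 -1.7476; -1.7476 15.9976]
tr(P') = 36.9951


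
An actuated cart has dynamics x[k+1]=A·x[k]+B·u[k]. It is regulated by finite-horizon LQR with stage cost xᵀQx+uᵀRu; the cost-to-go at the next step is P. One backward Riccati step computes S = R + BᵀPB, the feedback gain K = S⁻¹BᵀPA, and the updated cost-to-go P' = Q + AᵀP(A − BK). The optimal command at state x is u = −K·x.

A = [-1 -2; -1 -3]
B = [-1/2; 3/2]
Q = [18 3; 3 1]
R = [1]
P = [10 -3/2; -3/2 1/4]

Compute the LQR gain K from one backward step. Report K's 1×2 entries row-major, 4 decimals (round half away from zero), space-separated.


BᵀP = [-7.2500 1.1250]
S = R + BᵀPB = [1] + [5.3125] = [6.3125]
BᵀPA = [6.1250 11.1250]
K = S⁻¹·BᵀPA = [0.9703 1.7624]
A−BK = [-0.5149 -1.1188; -2.4554 -5.6436]
AᵀP(A−BK) = [1.3069 2.4554; 2.4554 4.6436]
P' = Q + AᵀP(A−BK) = [19.3069 5.4554; 5.4554 5.6436]
tr(P') = 24.9505

0.9703 1.7624


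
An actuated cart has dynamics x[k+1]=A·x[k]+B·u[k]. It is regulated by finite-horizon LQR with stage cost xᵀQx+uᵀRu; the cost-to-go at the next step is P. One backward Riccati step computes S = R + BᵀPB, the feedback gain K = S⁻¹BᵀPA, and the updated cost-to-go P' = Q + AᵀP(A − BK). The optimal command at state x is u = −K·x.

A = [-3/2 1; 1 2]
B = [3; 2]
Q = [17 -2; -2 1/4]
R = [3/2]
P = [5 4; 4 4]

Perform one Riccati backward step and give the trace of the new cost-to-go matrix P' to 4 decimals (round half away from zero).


BᵀP = [23.0000 20.0000]
S = R + BᵀPB = [3/2] + [109.0000] = [110.5000]
BᵀPA = [-14.5000 63.0000]
K = S⁻¹·BᵀPA = [-0.1312 0.5701]
A−BK = [-1.1063 -0.7104; 1.2624 0.8597]
AᵀP(A−BK) = [1.3473 0.7670; 0.7670 1.0814]
P' = Q + AᵀP(A−BK) = [18.3473 -1.2330; -1.2330 1.3314]
tr(P') = 19.6787

19.6787


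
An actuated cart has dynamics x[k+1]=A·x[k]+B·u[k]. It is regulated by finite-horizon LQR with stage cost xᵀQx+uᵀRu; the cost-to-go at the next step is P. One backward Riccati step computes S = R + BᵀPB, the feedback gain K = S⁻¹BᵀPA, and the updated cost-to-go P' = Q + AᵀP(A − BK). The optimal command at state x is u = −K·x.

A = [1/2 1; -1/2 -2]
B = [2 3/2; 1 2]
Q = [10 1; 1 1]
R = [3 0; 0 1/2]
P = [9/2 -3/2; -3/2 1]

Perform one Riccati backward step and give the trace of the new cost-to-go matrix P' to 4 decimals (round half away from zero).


17.5447

BᵀP = [7.5000 -2.0000; 3.7500 -0.2500]
S = R + BᵀPB = [3 0; 0 1/2] + [13.0000 7.2500; 7.2500 5.1250] = [16.0000 7.2500; 7.2500 5.6250]
BᵀPA = [4.7500 11.5000; 2.0000 4.2500]
K = S⁻¹·BᵀPA = [0.3264 0.9048; -0.0651 -0.4107]
A−BK = [-0.0551 -0.1937; -0.6962 -2.0835]
AᵀP(A−BK) = [0.7049 2.0234; 2.0234 5.8397]
P' = Q + AᵀP(A−BK) = [10.7049 3.0234; 3.0234 6.8397]
tr(P') = 17.5447


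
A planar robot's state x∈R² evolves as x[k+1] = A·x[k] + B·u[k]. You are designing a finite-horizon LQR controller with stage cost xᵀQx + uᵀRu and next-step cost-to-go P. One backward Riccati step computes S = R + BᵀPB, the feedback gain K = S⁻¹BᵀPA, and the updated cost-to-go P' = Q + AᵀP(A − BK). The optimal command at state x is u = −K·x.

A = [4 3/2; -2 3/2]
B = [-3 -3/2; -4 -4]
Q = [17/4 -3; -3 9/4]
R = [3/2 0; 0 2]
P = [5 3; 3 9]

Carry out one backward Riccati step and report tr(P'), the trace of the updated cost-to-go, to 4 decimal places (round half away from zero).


32.8784

BᵀP = [-27.0000 -45.0000; -19.5000 -40.5000]
S = R + BᵀPB = [3/2 0; 0 2] + [261.0000 220.5000; 220.5000 191.2500] = [262.5000 220.5000; 220.5000 193.2500]
BᵀPA = [-18.0000 -108.0000; 3.0000 -90.0000]
K = S⁻¹·BᵀPA = [-1.9641 -0.4867; 2.2565 0.0897]
A−BK = [1.4926 0.1743; -0.8301 -0.0883]
AᵀP(A−BK) = [25.8772 2.9696; 2.9696 0.5012]
P' = Q + AᵀP(A−BK) = [30.1272 -0.0304; -0.0304 2.7512]
tr(P') = 32.8784


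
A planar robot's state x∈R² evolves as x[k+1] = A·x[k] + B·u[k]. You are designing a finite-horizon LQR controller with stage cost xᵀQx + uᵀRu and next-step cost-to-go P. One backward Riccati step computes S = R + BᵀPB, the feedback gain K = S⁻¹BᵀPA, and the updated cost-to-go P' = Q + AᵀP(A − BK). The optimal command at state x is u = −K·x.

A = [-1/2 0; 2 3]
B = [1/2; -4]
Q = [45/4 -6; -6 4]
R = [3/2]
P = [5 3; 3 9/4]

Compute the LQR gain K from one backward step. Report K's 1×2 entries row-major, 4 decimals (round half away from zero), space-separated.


-0.3832 -0.8411

BᵀP = [-9.5000 -7.5000]
S = R + BᵀPB = [3/2] + [25.2500] = [26.7500]
BᵀPA = [-10.2500 -22.5000]
K = S⁻¹·BᵀPA = [-0.3832 -0.8411]
A−BK = [-0.3084 0.4206; 0.4673 -0.3645]
AᵀP(A−BK) = [0.3224 0.3785; 0.3785 1.3248]
P' = Q + AᵀP(A−BK) = [11.5724 -5.6215; -5.6215 5.3248]
tr(P') = 16.8972


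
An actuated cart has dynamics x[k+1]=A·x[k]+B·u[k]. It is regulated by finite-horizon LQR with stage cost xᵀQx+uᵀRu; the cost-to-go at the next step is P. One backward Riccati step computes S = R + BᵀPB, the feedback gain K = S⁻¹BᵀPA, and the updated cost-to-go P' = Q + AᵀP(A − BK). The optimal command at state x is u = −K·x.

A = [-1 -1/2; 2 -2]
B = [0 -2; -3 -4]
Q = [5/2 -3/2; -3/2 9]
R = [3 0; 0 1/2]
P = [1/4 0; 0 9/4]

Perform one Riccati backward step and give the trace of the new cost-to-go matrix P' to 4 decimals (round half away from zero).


12.5176

BᵀP = [0.0000 -6.7500; -0.5000 -9.0000]
S = R + BᵀPB = [3 0; 0 1/2] + [20.2500 27.0000; 27.0000 37.0000] = [23.2500 27.0000; 27.0000 37.5000]
BᵀPA = [-13.5000 13.5000; -17.5000 18.2500]
K = S⁻¹·BᵀPA = [-0.2362 0.0945; -0.2966 0.4186]
A−BK = [-1.5932 0.3373; 0.1050 -0.0420]
AᵀP(A−BK) = [0.8707 -0.2733; -0.2733 0.1468]
P' = Q + AᵀP(A−BK) = [3.3707 -1.7733; -1.7733 9.1468]
tr(P') = 12.5176


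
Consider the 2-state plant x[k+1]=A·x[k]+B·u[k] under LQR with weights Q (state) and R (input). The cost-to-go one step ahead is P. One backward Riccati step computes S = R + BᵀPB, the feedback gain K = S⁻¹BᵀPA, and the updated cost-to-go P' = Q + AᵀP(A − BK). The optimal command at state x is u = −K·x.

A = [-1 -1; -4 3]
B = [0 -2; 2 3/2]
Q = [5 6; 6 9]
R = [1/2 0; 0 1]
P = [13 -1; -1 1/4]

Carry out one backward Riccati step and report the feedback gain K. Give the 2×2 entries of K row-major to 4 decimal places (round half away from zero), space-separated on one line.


-1.2803 0.6589 0.4043 0.5288

BᵀP = [-2.0000 0.5000; -27.5000 2.3750]
S = R + BᵀPB = [1/2 0; 0 1] + [1.0000 4.7500; 4.7500 58.5625] = [1.5000 4.7500; 4.7500 59.5625]
BᵀPA = [0.0000 3.5000; 18.0000 34.6250]
K = S⁻¹·BᵀPA = [-1.2803 0.6589; 0.4043 0.5288]
A−BK = [-0.1914 0.0576; -2.0459 0.8891]
AᵀP(A−BK) = [1.7225 -0.5180; -0.5180 0.6350]
P' = Q + AᵀP(A−BK) = [6.7225 5.4820; 5.4820 9.6350]
tr(P') = 16.3575


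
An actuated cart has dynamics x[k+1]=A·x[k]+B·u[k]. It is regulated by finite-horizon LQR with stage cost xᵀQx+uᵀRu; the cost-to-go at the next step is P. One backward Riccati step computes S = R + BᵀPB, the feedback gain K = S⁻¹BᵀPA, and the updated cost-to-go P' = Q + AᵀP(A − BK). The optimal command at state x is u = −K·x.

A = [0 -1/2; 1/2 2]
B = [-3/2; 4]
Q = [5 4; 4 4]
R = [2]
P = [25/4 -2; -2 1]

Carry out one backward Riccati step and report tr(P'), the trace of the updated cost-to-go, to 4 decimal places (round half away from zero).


BᵀP = [-17.3750 7.0000]
S = R + BᵀPB = [2] + [54.0625] = [56.0625]
BᵀPA = [3.5000 22.6875]
K = S⁻¹·BᵀPA = [0.0624 0.4047]
A−BK = [0.0936 0.1070; 0.2503 0.3813]
AᵀP(A−BK) = [0.0315 0.0836; 0.0836 0.3813]
P' = Q + AᵀP(A−BK) = [5.0315 4.0836; 4.0836 4.3813]
tr(P') = 9.4128

9.4128


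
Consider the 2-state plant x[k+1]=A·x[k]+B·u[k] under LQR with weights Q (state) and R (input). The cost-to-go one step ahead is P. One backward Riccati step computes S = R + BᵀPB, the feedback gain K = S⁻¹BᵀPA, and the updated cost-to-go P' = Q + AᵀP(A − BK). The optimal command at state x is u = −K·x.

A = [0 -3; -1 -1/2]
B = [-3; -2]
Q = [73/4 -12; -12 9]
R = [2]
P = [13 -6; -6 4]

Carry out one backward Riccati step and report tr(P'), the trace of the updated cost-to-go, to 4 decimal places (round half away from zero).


37.9802

BᵀP = [-27.0000 10.0000]
S = R + BᵀPB = [2] + [61.0000] = [63.0000]
BᵀPA = [-10.0000 76.0000]
K = S⁻¹·BᵀPA = [-0.1587 1.2063]
A−BK = [-0.4762 0.6190; -1.3175 1.9127]
AᵀP(A−BK) = [2.4127 -3.9365; -3.9365 8.3175]
P' = Q + AᵀP(A−BK) = [20.6627 -15.9365; -15.9365 17.3175]
tr(P') = 37.9802


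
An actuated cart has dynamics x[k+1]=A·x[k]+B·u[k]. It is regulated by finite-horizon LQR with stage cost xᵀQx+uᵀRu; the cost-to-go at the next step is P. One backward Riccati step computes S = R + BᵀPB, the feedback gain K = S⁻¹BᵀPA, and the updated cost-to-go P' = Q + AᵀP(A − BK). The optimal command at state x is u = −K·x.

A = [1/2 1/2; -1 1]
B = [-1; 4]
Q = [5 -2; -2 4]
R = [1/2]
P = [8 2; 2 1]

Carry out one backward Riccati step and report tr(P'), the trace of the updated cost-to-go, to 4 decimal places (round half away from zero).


14.0588

BᵀP = [0.0000 2.0000]
S = R + BᵀPB = [1/2] + [8.0000] = [8.5000]
BᵀPA = [-2.0000 2.0000]
K = S⁻¹·BᵀPA = [-0.2353 0.2353]
A−BK = [0.2647 0.7353; -0.0588 0.0588]
AᵀP(A−BK) = [0.5294 1.4706; 1.4706 4.5294]
P' = Q + AᵀP(A−BK) = [5.5294 -0.5294; -0.5294 8.5294]
tr(P') = 14.0588


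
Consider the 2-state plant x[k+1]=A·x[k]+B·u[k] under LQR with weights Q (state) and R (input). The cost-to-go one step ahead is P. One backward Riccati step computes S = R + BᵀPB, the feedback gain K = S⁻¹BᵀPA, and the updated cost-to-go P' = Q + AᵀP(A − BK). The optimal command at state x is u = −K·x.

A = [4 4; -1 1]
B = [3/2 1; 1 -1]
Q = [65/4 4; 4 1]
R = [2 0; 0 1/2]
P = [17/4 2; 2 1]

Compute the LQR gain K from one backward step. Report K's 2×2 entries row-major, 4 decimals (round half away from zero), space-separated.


1.2459 1.6393 1.4567 1.6159

BᵀP = [8.3750 4.0000; 2.2500 1.0000]
S = R + BᵀPB = [2 0; 0 1/2] + [16.5625 4.3750; 4.3750 1.2500] = [18.5625 4.3750; 4.3750 1.7500]
BᵀPA = [29.5000 37.5000; 8.0000 10.0000]
K = S⁻¹·BᵀPA = [1.2459 1.6393; 1.4567 1.6159]
A−BK = [0.6745 -0.0749; -0.7892 0.9766]
AᵀP(A−BK) = [4.5925 5.7119; 5.7119 7.3653]
P' = Q + AᵀP(A−BK) = [20.8425 9.7119; 9.7119 8.3653]
tr(P') = 29.2078


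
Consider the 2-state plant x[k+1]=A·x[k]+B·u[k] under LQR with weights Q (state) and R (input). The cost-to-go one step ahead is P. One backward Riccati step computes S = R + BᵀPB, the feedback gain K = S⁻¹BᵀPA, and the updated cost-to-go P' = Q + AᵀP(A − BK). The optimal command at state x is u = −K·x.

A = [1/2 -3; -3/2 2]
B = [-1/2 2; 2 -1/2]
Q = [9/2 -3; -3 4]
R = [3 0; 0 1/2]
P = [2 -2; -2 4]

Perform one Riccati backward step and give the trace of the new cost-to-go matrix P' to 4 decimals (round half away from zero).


BᵀP = [-5.0000 9.0000; 5.0000 -6.0000]
S = R + BᵀPB = [3 0; 0 1/2] + [20.5000 -14.5000; -14.5000 13.0000] = [23.5000 -14.5000; -14.5000 13.5000]
BᵀPA = [-16.0000 33.0000; 11.5000 -27.0000]
K = S⁻¹·BᵀPA = [-0.4603 0.5047; 0.3575 -1.4579]
A−BK = [-0.4451 0.1682; -0.4007 0.2617]
AᵀP(A−BK) = [1.0245 -1.1589; -1.1589 1.9813]
P' = Q + AᵀP(A−BK) = [5.5245 -4.1589; -4.1589 5.9813]
tr(P') = 11.5058

11.5058


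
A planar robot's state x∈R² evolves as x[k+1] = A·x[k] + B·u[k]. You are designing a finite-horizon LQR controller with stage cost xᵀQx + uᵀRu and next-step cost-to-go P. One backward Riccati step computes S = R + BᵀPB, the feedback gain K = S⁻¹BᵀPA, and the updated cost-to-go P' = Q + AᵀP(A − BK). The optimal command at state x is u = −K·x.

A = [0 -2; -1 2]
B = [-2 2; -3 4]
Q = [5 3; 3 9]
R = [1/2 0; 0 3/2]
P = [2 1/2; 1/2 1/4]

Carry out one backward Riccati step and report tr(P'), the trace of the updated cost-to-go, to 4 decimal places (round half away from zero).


15.7007

BᵀP = [-5.5000 -1.7500; 6.0000 2.0000]
S = R + BᵀPB = [1/2 0; 0 3/2] + [16.2500 -18.0000; -18.0000 20.0000] = [16.7500 -18.0000; -18.0000 21.5000]
BᵀPA = [1.7500 7.5000; -2.0000 -8.0000]
K = S⁻¹·BᵀPA = [0.0450 0.4775; -0.0554 0.0277]
A−BK = [0.2007 -1.1003; -0.6436 3.3218]
AᵀP(A−BK) = [0.0606 -0.2803; -0.2803 1.6401]
P' = Q + AᵀP(A−BK) = [5.0606 2.7197; 2.7197 10.6401]
tr(P') = 15.7007


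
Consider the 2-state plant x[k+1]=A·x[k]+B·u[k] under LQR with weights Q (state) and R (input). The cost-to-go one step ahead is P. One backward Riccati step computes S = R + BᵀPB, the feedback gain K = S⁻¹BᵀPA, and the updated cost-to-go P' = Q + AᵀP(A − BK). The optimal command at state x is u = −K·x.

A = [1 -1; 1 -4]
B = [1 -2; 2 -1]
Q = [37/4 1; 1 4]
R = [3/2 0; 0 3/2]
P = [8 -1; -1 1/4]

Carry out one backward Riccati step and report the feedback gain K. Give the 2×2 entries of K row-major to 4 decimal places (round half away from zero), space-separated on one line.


0.1840 -0.4417 -0.3742 0.0982

BᵀP = [6.0000 -0.5000; -15.0000 1.7500]
S = R + BᵀPB = [3/2 0; 0 3/2] + [5.0000 -11.5000; -11.5000 28.2500] = [6.5000 -11.5000; -11.5000 29.7500]
BᵀPA = [5.5000 -4.0000; -13.2500 8.0000]
K = S⁻¹·BᵀPA = [0.1840 -0.4417; -0.3742 0.0982]
A−BK = [0.0675 -0.3620; 0.2577 -3.0184]
AᵀP(A−BK) = [0.2791 -0.2699; -0.2699 1.4479]
P' = Q + AᵀP(A−BK) = [9.5291 0.7301; 0.7301 5.4479]
tr(P') = 14.9770


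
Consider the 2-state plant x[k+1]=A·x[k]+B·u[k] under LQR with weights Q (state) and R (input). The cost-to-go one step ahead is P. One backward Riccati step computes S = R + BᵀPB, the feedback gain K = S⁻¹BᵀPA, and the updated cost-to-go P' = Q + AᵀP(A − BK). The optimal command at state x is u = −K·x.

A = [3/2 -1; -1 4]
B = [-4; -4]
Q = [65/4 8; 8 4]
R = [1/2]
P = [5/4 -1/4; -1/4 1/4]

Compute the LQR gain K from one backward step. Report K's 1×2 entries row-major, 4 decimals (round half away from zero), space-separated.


BᵀP = [-4.0000 0.0000]
S = R + BᵀPB = [1/2] + [16.0000] = [16.5000]
BᵀPA = [-6.0000 4.0000]
K = S⁻¹·BᵀPA = [-0.3636 0.2424]
A−BK = [0.0455 -0.0303; -2.4545 4.9697]
AᵀP(A−BK) = [1.6307 -3.1705; -3.1705 6.2803]
P' = Q + AᵀP(A−BK) = [17.8807 4.8295; 4.8295 10.2803]
tr(P') = 28.1610

-0.3636 0.2424


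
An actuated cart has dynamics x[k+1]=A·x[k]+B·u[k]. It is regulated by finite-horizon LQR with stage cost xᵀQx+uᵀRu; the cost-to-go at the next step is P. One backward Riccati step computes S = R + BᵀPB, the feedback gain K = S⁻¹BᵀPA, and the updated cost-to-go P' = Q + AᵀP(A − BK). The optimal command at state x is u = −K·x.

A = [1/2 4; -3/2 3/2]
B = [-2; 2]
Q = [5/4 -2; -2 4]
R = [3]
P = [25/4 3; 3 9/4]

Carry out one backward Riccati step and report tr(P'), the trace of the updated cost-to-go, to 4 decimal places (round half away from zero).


86.9712

BᵀP = [-6.5000 -1.5000]
S = R + BᵀPB = [3] + [10.0000] = [13.0000]
BᵀPA = [-1.0000 -28.2500]
K = S⁻¹·BᵀPA = [-0.0769 -2.1731]
A−BK = [0.3462 -0.3462; -1.3462 5.8462]
AᵀP(A−BK) = [2.0481 -10.4856; -10.4856 79.6731]
P' = Q + AᵀP(A−BK) = [3.2981 -12.4856; -12.4856 83.6731]
tr(P') = 86.9712


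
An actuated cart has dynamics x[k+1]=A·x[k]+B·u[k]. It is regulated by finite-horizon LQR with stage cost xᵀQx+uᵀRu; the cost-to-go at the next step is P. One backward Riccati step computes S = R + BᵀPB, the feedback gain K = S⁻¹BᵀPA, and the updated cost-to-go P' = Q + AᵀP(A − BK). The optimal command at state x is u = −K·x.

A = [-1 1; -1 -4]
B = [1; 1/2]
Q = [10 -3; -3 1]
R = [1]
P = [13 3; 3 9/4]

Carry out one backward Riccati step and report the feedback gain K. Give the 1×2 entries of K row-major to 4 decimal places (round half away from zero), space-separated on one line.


BᵀP = [14.5000 4.1250]
S = R + BᵀPB = [1] + [16.5625] = [17.5625]
BᵀPA = [-18.6250 -2.0000]
K = S⁻¹·BᵀPA = [-1.0605 -0.1139]
A−BK = [0.0605 1.1139; -0.4698 -3.9431]
AᵀP(A−BK) = [1.4982 2.8790; 2.8790 24.7722]
P' = Q + AᵀP(A−BK) = [11.4982 -0.1210; -0.1210 25.7722]
tr(P') = 37.2705

-1.0605 -0.1139


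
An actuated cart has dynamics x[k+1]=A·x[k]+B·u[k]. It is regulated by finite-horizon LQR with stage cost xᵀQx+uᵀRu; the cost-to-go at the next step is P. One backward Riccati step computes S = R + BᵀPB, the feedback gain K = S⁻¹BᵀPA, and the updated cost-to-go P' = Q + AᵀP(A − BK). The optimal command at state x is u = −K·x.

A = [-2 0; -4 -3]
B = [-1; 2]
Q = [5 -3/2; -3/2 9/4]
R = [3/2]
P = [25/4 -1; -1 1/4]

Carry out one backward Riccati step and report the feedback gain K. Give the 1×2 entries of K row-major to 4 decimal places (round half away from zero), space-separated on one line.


0.8235 -0.3529

BᵀP = [-8.2500 1.5000]
S = R + BᵀPB = [3/2] + [11.2500] = [12.7500]
BᵀPA = [10.5000 -4.5000]
K = S⁻¹·BᵀPA = [0.8235 -0.3529]
A−BK = [-1.1765 -0.3529; -5.6471 -2.2941]
AᵀP(A−BK) = [4.3529 0.7059; 0.7059 0.6618]
P' = Q + AᵀP(A−BK) = [9.3529 -0.7941; -0.7941 2.9118]
tr(P') = 12.2647


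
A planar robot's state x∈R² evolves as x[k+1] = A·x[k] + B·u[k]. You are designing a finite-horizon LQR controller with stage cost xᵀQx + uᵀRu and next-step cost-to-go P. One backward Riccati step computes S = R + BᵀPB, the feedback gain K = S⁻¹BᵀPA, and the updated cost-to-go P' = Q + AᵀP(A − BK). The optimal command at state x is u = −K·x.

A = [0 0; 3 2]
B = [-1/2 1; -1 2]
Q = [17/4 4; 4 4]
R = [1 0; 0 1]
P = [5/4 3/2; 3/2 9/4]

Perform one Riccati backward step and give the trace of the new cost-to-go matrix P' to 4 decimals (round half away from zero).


BᵀP = [-2.1250 -3.0000; 4.2500 6.0000]
S = R + BᵀPB = [1 0; 0 1] + [4.0625 -8.1250; -8.1250 16.2500] = [5.0625 -8.1250; -8.1250 17.2500]
BᵀPA = [-9.0000 -6.0000; 18.0000 12.0000]
K = S⁻¹·BᵀPA = [-0.4223 -0.2815; 0.8446 0.5630]
A−BK = [-1.0557 -0.7038; 0.8886 0.5924]
AᵀP(A−BK) = [1.2471 0.8314; 0.8314 0.5543]
P' = Q + AᵀP(A−BK) = [5.4971 4.8314; 4.8314 4.5543]
tr(P') = 10.0513

10.0513


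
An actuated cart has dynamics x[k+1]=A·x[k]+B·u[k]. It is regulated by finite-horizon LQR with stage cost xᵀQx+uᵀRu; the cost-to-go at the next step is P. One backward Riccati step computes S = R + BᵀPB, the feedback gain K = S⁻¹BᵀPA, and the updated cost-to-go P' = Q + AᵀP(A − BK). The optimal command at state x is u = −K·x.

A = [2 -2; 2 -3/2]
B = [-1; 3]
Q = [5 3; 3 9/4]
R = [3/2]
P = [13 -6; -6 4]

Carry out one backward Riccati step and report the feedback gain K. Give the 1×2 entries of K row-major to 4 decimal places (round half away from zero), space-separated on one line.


BᵀP = [-31.0000 18.0000]
S = R + BᵀPB = [3/2] + [85.0000] = [86.5000]
BᵀPA = [-26.0000 35.0000]
K = S⁻¹·BᵀPA = [-0.3006 0.4046]
A−BK = [1.6994 -1.5954; 2.9017 -2.7139]
AᵀP(A−BK) = [12.1850 -11.4798; -11.4798 10.8382]
P' = Q + AᵀP(A−BK) = [17.1850 -8.4798; -8.4798 13.0882]
tr(P') = 30.2731

-0.3006 0.4046


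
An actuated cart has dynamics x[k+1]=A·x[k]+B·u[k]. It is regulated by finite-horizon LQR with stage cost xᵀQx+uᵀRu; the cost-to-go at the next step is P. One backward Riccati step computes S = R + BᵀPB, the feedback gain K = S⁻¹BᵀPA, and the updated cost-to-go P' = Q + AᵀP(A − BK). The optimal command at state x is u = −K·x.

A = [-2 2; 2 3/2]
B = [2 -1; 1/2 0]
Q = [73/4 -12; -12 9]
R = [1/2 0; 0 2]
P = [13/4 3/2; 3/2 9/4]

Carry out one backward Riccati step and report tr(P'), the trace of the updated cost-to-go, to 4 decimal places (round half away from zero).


BᵀP = [7.2500 4.1250; -3.2500 -1.5000]
S = R + BᵀPB = [1/2 0; 0 2] + [16.5625 -7.2500; -7.2500 3.2500] = [17.0625 -7.2500; -7.2500 5.2500]
BᵀPA = [-6.2500 20.6875; 3.5000 -8.7500]
K = S⁻¹·BᵀPA = [-0.2009 1.2203; 0.3892 0.0186]
A−BK = [-1.2089 -0.4221; 2.1005 0.8898]
AᵀP(A−BK) = [7.3820 2.8122; 2.8122 1.9791]
P' = Q + AᵀP(A−BK) = [25.6320 -9.1878; -9.1878 10.9791]
tr(P') = 36.6111

36.6111


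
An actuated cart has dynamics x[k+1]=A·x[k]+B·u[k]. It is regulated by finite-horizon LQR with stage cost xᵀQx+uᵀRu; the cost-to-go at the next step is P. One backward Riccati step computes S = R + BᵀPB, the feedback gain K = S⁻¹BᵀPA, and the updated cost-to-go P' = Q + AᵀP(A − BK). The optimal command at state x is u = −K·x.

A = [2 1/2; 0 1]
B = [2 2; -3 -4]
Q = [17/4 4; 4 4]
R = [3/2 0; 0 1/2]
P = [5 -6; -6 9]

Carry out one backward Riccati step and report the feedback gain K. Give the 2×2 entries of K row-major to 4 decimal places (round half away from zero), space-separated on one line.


BᵀP = [28.0000 -39.0000; 34.0000 -48.0000]
S = R + BᵀPB = [3/2 0; 0 1/2] + [173.0000 212.0000; 212.0000 260.0000] = [174.5000 212.0000; 212.0000 260.5000]
BᵀPA = [56.0000 -25.0000; 68.0000 -31.0000]
K = S⁻¹·BᵀPA = [0.3351 0.1159; -0.0117 -0.2133]
A−BK = [1.3531 0.6948; 0.9586 0.4944]
AᵀP(A−BK) = [2.0283 1.0156; 1.0156 0.5345]
P' = Q + AᵀP(A−BK) = [6.2783 5.0156; 5.0156 4.5345]
tr(P') = 10.8127

0.3351 0.1159 -0.0117 -0.2133


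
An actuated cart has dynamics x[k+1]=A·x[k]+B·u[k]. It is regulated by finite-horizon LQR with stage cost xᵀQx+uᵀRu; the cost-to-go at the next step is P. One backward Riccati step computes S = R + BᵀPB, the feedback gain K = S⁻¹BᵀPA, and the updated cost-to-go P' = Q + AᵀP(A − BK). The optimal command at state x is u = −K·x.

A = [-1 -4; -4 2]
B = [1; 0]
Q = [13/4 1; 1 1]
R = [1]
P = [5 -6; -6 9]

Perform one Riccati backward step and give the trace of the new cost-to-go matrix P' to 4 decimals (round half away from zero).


BᵀP = [5.0000 -6.0000]
S = R + BᵀPB = [1] + [5.0000] = [6.0000]
BᵀPA = [19.0000 -32.0000]
K = S⁻¹·BᵀPA = [3.1667 -5.3333]
A−BK = [-4.1667 1.3333; -4.0000 2.0000]
AᵀP(A−BK) = [40.8333 -34.6667; -34.6667 41.3333]
P' = Q + AᵀP(A−BK) = [44.0833 -33.6667; -33.6667 42.3333]
tr(P') = 86.4167

86.4167


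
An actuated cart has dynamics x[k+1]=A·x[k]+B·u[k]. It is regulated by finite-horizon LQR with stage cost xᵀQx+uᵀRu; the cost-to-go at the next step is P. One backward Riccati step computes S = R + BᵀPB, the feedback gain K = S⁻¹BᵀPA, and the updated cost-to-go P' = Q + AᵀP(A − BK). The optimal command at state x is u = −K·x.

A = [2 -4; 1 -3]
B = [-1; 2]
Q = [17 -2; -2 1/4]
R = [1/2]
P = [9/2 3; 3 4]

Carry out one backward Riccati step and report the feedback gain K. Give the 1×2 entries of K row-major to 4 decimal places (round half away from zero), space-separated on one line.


BᵀP = [1.5000 5.0000]
S = R + BᵀPB = [1/2] + [8.5000] = [9.0000]
BᵀPA = [8.0000 -21.0000]
K = S⁻¹·BᵀPA = [0.8889 -2.3333]
A−BK = [2.8889 -6.3333; -0.7778 1.6667]
AᵀP(A−BK) = [26.8889 -59.3333; -59.3333 131.0000]
P' = Q + AᵀP(A−BK) = [43.8889 -61.3333; -61.3333 131.2500]
tr(P') = 175.1389

0.8889 -2.3333


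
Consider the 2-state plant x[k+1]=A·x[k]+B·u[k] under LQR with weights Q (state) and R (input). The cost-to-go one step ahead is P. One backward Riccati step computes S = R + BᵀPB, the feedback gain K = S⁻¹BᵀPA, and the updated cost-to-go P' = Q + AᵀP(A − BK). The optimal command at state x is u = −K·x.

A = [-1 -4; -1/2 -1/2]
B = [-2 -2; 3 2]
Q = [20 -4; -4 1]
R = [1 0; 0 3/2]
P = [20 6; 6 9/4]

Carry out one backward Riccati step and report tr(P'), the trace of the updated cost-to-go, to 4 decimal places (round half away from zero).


BᵀP = [-22.0000 -5.2500; -28.0000 -7.5000]
S = R + BᵀPB = [1 0; 0 3/2] + [28.2500 33.5000; 33.5000 41.0000] = [29.2500 33.5000; 33.5000 42.5000]
BᵀPA = [24.6250 90.6250; 31.7500 115.7500]
K = S⁻¹·BᵀPA = [-0.1412 -0.2156; 0.8583 2.8935]
A−BK = [0.4343 1.3557; -1.7932 -5.6401]
AᵀP(A−BK) = [2.7867 9.0039; 9.0039 29.1817]
P' = Q + AᵀP(A−BK) = [22.7867 5.0039; 5.0039 30.1817]
tr(P') = 52.9685

52.9685


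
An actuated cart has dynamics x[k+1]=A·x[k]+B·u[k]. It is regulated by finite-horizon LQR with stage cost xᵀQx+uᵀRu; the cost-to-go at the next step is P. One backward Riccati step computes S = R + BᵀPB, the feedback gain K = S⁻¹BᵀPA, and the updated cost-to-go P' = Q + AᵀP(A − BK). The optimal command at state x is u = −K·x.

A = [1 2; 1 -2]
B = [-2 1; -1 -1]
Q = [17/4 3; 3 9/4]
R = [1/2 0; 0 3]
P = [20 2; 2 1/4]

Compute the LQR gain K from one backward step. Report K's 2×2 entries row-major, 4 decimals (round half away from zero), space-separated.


-0.5108 -0.7993 0.0243 0.1209

BᵀP = [-42.0000 -4.2500; 18.0000 1.7500]
S = R + BᵀPB = [1/2 0; 0 3] + [88.2500 -37.7500; -37.7500 16.2500] = [88.7500 -37.7500; -37.7500 19.2500]
BᵀPA = [-46.2500 -75.5000; 19.7500 32.5000]
K = S⁻¹·BᵀPA = [-0.5108 -0.7993; 0.0243 0.1209]
A−BK = [-0.0459 0.2805; 0.5135 -2.6784]
AᵀP(A−BK) = [0.1460 0.1456; 0.1456 0.7252]
P' = Q + AᵀP(A−BK) = [4.3960 3.1456; 3.1456 2.9752]
tr(P') = 7.3712


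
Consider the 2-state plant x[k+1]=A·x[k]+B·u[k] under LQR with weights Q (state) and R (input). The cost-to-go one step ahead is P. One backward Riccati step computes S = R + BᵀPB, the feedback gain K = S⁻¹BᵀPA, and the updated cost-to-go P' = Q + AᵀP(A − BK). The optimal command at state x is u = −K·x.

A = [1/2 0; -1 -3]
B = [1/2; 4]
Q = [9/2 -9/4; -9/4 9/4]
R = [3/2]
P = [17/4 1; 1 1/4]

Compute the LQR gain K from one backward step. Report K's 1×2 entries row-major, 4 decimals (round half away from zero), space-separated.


0.1479 -0.4260

BᵀP = [6.1250 1.5000]
S = R + BᵀPB = [3/2] + [9.0625] = [10.5625]
BᵀPA = [1.5625 -4.5000]
K = S⁻¹·BᵀPA = [0.1479 -0.4260]
A−BK = [0.4260 0.2130; -1.5917 -1.2959]
AᵀP(A−BK) = [0.0814 -0.0843; -0.0843 0.3328]
P' = Q + AᵀP(A−BK) = [4.5814 -2.3343; -2.3343 2.5828]
tr(P') = 7.1642


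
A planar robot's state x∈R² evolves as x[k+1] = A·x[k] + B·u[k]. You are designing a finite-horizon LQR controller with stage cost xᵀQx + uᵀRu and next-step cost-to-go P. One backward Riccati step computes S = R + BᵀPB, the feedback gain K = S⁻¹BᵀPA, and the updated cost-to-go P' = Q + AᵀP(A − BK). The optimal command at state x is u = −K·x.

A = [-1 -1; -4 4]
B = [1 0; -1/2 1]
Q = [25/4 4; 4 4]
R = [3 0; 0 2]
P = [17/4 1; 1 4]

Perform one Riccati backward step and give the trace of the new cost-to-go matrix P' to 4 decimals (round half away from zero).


56.2500

BᵀP = [3.7500 -1.0000; 1.0000 4.0000]
S = R + BᵀPB = [3 0; 0 2] + [4.2500 -1.0000; -1.0000 4.0000] = [7.2500 -1.0000; -1.0000 6.0000]
BᵀPA = [0.2500 -7.7500; -17.0000 15.0000]
K = S⁻¹·BᵀPA = [-0.3647 -0.7412; -2.8941 2.3765]
A−BK = [-0.6353 -0.2588; -1.2882 1.2529]
AᵀP(A−BK) = [27.1412 -19.1647; -19.1647 18.8588]
P' = Q + AᵀP(A−BK) = [33.3912 -15.1647; -15.1647 22.8588]
tr(P') = 56.2500


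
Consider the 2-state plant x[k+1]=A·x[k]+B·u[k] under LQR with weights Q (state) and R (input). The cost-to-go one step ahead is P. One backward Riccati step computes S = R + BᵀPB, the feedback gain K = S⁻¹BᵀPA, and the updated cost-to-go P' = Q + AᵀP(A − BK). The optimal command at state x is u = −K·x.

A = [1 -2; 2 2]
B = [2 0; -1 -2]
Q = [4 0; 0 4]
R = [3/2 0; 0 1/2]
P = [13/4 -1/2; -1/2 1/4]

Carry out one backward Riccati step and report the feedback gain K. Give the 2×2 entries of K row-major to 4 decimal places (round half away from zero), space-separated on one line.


BᵀP = [7.0000 -1.2500; 1.0000 -0.5000]
S = R + BᵀPB = [3/2 0; 0 1/2] + [15.2500 2.5000; 2.5000 1.0000] = [16.7500 2.5000; 2.5000 1.5000]
BᵀPA = [4.5000 -16.5000; 0.0000 -3.0000]
K = S⁻¹·BᵀPA = [0.3576 -0.9139; -0.5960 -0.4768]
A−BK = [0.2848 -0.1722; 1.1656 0.1325]
AᵀP(A−BK) = [0.6407 -0.3874; -0.3874 1.4901]
P' = Q + AᵀP(A−BK) = [4.6407 -0.3874; -0.3874 5.4901]
tr(P') = 10.1308

0.3576 -0.9139 -0.5960 -0.4768


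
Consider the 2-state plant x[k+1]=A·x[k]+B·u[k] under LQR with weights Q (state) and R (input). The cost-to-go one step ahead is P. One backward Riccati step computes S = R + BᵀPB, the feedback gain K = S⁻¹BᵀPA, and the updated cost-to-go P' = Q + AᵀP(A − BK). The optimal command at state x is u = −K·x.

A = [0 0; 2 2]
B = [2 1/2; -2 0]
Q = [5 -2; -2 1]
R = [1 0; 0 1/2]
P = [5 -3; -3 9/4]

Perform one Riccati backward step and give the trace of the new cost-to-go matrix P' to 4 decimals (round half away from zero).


7.6230

BᵀP = [16.0000 -10.5000; 2.5000 -1.5000]
S = R + BᵀPB = [1 0; 0 1/2] + [53.0000 8.0000; 8.0000 1.2500] = [54.0000 8.0000; 8.0000 1.7500]
BᵀPA = [-21.0000 -21.0000; -3.0000 -3.0000]
K = S⁻¹·BᵀPA = [-0.4180 -0.4180; 0.1967 0.1967]
A−BK = [0.7377 0.7377; 1.1639 1.1639]
AᵀP(A−BK) = [0.8115 0.8115; 0.8115 0.8115]
P' = Q + AᵀP(A−BK) = [5.8115 -1.1885; -1.1885 1.8115]
tr(P') = 7.6230


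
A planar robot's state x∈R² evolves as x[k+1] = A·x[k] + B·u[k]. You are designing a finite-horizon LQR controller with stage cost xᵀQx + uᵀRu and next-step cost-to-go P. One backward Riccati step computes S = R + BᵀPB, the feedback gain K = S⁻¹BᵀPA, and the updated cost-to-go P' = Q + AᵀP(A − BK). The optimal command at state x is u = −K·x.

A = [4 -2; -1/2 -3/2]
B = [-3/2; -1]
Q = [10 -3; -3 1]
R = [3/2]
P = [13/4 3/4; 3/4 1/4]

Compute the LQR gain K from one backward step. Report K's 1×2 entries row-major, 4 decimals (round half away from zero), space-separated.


BᵀP = [-5.6250 -1.3750]
S = R + BᵀPB = [3/2] + [9.8125] = [11.3125]
BᵀPA = [-21.8125 13.3125]
K = S⁻¹·BᵀPA = [-1.9282 1.1768]
A−BK = [1.1077 -0.2348; -2.4282 -0.3232]
AᵀP(A−BK) = [7.0041 -3.8936; -3.8936 2.3964]
P' = Q + AᵀP(A−BK) = [17.0041 -6.8936; -6.8936 3.3964]
tr(P') = 20.4006

-1.9282 1.1768


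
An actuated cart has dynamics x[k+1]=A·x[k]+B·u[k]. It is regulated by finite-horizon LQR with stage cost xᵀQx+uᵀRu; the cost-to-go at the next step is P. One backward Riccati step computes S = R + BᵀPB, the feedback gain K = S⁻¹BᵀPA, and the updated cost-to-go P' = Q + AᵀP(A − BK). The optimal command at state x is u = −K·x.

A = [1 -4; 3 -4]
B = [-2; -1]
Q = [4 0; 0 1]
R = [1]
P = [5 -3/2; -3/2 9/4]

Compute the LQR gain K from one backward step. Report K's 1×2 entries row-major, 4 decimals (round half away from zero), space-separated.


-0.3623 1.7971

BᵀP = [-8.5000 0.7500]
S = R + BᵀPB = [1] + [16.2500] = [17.2500]
BᵀPA = [-6.2500 31.0000]
K = S⁻¹·BᵀPA = [-0.3623 1.7971]
A−BK = [0.2754 -0.4058; 2.6377 -2.2029]
AᵀP(A−BK) = [13.9855 -11.7681; -11.7681 12.2899]
P' = Q + AᵀP(A−BK) = [17.9855 -11.7681; -11.7681 13.2899]
tr(P') = 31.2754


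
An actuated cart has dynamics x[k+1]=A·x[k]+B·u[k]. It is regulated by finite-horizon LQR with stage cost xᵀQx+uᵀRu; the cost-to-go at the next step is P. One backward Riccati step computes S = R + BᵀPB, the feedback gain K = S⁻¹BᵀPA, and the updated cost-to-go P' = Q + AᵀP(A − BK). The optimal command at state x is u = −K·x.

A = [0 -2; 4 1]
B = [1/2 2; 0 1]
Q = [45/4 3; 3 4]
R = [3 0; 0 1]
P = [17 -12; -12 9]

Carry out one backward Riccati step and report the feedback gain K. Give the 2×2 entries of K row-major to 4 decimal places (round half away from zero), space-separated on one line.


BᵀP = [8.5000 -6.0000; 22.0000 -15.0000]
S = R + BᵀPB = [3 0; 0 1] + [4.2500 11.0000; 11.0000 29.0000] = [7.2500 11.0000; 11.0000 30.0000]
BᵀPA = [-24.0000 -23.0000; -60.0000 -59.0000]
K = S⁻¹·BᵀPA = [-0.6218 -0.4249; -1.7720 -1.8109]
A−BK = [3.8549 1.8342; 5.7720 2.8109]
AᵀP(A−BK) = [22.7565 13.1503; 13.1503 8.3860]
P' = Q + AᵀP(A−BK) = [34.0065 16.1503; 16.1503 12.3860]
tr(P') = 46.3925

-0.6218 -0.4249 -1.7720 -1.8109


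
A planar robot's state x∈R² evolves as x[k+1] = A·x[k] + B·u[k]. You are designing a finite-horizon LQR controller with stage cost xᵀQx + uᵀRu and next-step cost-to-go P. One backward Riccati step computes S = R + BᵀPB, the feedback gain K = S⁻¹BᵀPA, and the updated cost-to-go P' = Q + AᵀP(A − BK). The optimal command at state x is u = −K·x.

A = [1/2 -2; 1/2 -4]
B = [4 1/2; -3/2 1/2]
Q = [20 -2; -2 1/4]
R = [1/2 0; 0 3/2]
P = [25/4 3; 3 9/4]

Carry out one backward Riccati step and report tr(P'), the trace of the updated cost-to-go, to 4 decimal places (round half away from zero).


BᵀP = [20.5000 8.6250; 4.6250 2.6250]
S = R + BᵀPB = [1/2 0; 0 3/2] + [69.0625 14.5625; 14.5625 3.6250] = [69.5625 14.5625; 14.5625 5.1250]
BᵀPA = [14.5625 -75.5000; 3.6250 -19.7500]
K = S⁻¹·BᵀPA = [0.1512 -0.6877; 0.2776 -1.8997]
A−BK = [-0.2437 1.7005; 0.5880 -4.0817]
AᵀP(A−BK) = [0.4164 -2.8495; -2.8495 19.5624]
P' = Q + AᵀP(A−BK) = [20.4164 -4.8495; -4.8495 19.8124]
tr(P') = 40.2288

40.2288


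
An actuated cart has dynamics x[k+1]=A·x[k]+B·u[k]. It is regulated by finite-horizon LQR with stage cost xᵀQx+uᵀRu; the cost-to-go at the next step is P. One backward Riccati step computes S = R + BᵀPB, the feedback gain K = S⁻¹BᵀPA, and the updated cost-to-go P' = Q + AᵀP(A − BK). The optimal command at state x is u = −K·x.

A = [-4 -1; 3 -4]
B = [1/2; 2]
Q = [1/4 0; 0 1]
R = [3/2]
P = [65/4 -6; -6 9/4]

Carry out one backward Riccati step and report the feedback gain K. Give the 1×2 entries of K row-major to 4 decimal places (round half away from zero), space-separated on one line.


7.8049 -0.8293

BᵀP = [-3.8750 1.5000]
S = R + BᵀPB = [3/2] + [1.0625] = [2.5625]
BᵀPA = [20.0000 -2.1250]
K = S⁻¹·BᵀPA = [7.8049 -0.8293]
A−BK = [-7.9024 -0.5854; -12.6098 -2.3415]
AᵀP(A−BK) = [268.1524 -23.4146; -23.4146 2.4878]
P' = Q + AᵀP(A−BK) = [268.4024 -23.4146; -23.4146 3.4878]
tr(P') = 271.8902


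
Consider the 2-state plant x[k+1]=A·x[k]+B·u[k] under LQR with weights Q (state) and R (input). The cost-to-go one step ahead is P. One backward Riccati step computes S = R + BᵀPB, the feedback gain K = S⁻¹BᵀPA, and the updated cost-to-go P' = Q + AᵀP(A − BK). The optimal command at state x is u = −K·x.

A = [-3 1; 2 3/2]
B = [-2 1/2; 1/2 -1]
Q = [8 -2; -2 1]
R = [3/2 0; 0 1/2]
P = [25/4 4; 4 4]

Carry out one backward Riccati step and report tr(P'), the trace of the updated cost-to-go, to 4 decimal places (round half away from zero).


BᵀP = [-10.5000 -6.0000; -0.8750 -2.0000]
S = R + BᵀPB = [3/2 0; 0 1/2] + [18.0000 0.7500; 0.7500 1.5625] = [19.5000 0.7500; 0.7500 2.0625]
BᵀPA = [19.5000 -19.5000; -1.3750 -3.8750]
K = S⁻¹·BᵀPA = [1.0402 -0.9409; -1.0449 -1.5366]
A−BK = [-0.3972 -0.1135; 0.4350 0.4338]
AᵀP(A−BK) = [2.5296 -0.5154; -0.5154 2.9480]
P' = Q + AᵀP(A−BK) = [10.5296 -2.5154; -2.5154 3.9480]
tr(P') = 14.4775

14.4775


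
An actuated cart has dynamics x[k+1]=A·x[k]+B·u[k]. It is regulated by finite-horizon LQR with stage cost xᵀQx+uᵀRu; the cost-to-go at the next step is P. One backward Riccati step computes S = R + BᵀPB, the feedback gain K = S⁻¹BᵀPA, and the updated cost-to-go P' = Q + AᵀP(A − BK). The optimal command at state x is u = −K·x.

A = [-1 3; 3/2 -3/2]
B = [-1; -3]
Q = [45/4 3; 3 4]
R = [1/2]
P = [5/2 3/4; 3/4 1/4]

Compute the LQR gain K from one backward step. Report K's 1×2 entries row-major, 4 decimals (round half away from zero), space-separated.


BᵀP = [-4.7500 -1.5000]
S = R + BᵀPB = [1/2] + [9.2500] = [9.7500]
BᵀPA = [2.5000 -12.0000]
K = S⁻¹·BᵀPA = [0.2564 -1.2308]
A−BK = [-0.7436 1.7692; 2.2692 -5.1923]
AᵀP(A−BK) = [0.1715 -0.4856; -0.4856 1.5433]
P' = Q + AᵀP(A−BK) = [11.4215 2.5144; 2.5144 5.5433]
tr(P') = 16.9647

0.2564 -1.2308


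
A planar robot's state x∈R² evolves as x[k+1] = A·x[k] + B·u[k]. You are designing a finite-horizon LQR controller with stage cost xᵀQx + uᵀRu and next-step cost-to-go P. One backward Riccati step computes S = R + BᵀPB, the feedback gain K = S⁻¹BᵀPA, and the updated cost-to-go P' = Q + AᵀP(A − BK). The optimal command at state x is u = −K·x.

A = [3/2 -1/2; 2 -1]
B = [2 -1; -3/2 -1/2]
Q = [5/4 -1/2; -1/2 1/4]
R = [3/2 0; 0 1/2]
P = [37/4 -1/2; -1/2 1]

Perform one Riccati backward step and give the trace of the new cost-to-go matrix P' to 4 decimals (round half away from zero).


BᵀP = [19.2500 -2.5000; -9.0000 0.0000]
S = R + BᵀPB = [3/2 0; 0 1/2] + [42.2500 -18.0000; -18.0000 9.0000] = [43.7500 -18.0000; -18.0000 9.5000]
BᵀPA = [23.8750 -7.1250; -13.5000 4.5000]
K = S⁻¹·BᵀPA = [-0.1767 0.1453; -1.7558 0.7490]
A−BK = [0.0975 -0.0416; 0.8571 -0.4076]
AᵀP(A−BK) = [2.3273 -1.0452; -1.0452 0.4773]
P' = Q + AᵀP(A−BK) = [3.5773 -1.5452; -1.5452 0.7273]
tr(P') = 4.3046

4.3046


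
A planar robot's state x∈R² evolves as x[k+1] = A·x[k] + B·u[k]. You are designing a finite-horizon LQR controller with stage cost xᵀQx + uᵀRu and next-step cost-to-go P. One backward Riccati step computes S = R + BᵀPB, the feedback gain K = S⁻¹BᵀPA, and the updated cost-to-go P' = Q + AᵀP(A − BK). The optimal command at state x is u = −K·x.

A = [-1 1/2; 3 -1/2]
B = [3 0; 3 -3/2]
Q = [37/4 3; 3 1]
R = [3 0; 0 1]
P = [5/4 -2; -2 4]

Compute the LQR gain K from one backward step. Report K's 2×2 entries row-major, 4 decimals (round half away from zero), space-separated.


0.2195 -0.0122 -1.9024 0.4390

BᵀP = [-2.2500 6.0000; 3.0000 -6.0000]
S = R + BᵀPB = [3 0; 0 1] + [11.2500 -9.0000; -9.0000 9.0000] = [14.2500 -9.0000; -9.0000 10.0000]
BᵀPA = [20.2500 -4.1250; -21.0000 4.5000]
K = S⁻¹·BᵀPA = [0.2195 -0.0122; -1.9024 0.4390]
A−BK = [-1.6585 0.5366; -0.5122 0.1951]
AᵀP(A−BK) = [4.8537 -1.1585; -1.1585 0.2866]
P' = Q + AᵀP(A−BK) = [14.1037 1.8415; 1.8415 1.2866]
tr(P') = 15.3902


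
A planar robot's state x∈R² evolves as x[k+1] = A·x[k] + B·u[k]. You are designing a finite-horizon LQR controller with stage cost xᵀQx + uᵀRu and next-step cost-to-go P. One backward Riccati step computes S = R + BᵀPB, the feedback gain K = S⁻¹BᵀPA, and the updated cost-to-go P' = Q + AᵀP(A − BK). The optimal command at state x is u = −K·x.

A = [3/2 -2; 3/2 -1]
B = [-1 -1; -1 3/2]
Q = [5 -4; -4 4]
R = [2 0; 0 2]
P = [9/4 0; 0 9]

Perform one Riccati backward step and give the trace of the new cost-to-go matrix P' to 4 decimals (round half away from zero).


BᵀP = [-2.2500 -9.0000; -2.2500 13.5000]
S = R + BᵀPB = [2 0; 0 2] + [11.2500 -11.2500; -11.2500 22.5000] = [13.2500 -11.2500; -11.2500 24.5000]
BᵀPA = [-16.8750 13.5000; 16.8750 -9.0000]
K = S⁻¹·BᵀPA = [-1.1289 1.1587; 0.1704 0.1647]
A−BK = [0.5415 -0.6766; 0.1155 -0.0884]
AᵀP(A−BK) = [3.3867 -3.4762; -3.4762 3.8397]
P' = Q + AᵀP(A−BK) = [8.3867 -7.4762; -7.4762 7.8397]
tr(P') = 16.2264

16.2264
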